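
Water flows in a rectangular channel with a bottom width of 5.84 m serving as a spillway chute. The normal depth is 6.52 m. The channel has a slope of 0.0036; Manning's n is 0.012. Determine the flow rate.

Flow area A = b·y = 5.84 × 6.52 = 38.08 m². Wetted perimeter P = b + 2y = 5.84 + 2×6.52 = 18.88 m.
Hydraulic radius R = A/P = 38.08/18.88 = 2.017 m.
Manning's equation: Q = (1/n) A R^(2/3) S^(1/2) = (1/0.012) × 38.08 × 2.017^(2/3) × 0.0036^(1/2) = 304 m³/s.

Q = 304 m³/s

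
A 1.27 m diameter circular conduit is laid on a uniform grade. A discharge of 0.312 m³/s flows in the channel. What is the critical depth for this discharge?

At critical depth, Q² T / (g A³) = 1, i.e. A³/T = Q²/g = 0.312²/9.81 = 0.009923.
Try y = 0.337 m: A³/T = 0.01742 — over.
Try y = 0.24 m: A³/T = 0.004624 — short.
Try y = 0.292 m: A³/T = 0.009962 — matches.

y_c = 0.292 m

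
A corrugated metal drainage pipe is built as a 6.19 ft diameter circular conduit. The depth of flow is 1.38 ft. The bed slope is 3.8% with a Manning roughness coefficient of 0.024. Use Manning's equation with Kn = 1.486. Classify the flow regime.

supercritical

For a circular section of diameter D = 6.19 ft at depth y = 1.38 ft, the central angle is θ = 2 arccos(1 − 2y/D) = 1.967 rad. Then A = (D²/8)(θ − sin θ) = 5.002 ft² and P = Dθ/2 = 6.088 ft.
Hydraulic radius R = A/P = 5.002/6.088 = 0.8217 ft.
V = (1.486/n) R^(2/3) √S = (1.486/0.024) × 0.8217^(2/3) × √0.038 = 10.59 ft/s. Hydraulic depth D_h = A/T = 5.002/5.153 = 0.9708 ft.
Froude number Fr = V/√(g·D_h) = 10.59/√(32.2×0.9708) = 1.89, which is greater than 1, so the flow is supercritical.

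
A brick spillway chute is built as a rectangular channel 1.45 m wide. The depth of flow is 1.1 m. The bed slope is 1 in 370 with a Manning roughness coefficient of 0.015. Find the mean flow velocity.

Flow area A = b·y = 1.45 × 1.1 = 1.595 m². Wetted perimeter P = b + 2y = 1.45 + 2×1.1 = 3.65 m.
Hydraulic radius R = A/P = 1.595/3.65 = 0.437 m.
From Manning's equation, V = (1/n) R^(2/3) S^(1/2) = (1/0.015) × 0.437^(2/3) × 0.002703^(1/2) = 2 m/s.

V = 2 m/s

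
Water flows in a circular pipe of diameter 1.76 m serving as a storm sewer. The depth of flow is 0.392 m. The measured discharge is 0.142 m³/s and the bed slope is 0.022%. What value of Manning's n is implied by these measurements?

For a circular section of diameter D = 1.76 m at depth y = 0.392 m, the central angle is θ = 2 arccos(1 − 2y/D) = 1.966 rad. Then A = (D²/8)(θ − sin θ) = 0.4039 m² and P = Dθ/2 = 1.73 m.
Hydraulic radius R = A/P = 0.4039/1.73 = 0.2334 m.
Rearranging Manning's equation: n = (1/Q) A R^(2/3) S^(1/2) = (1/0.142) × 0.4039 × 0.2334^(2/3) × √0.00022 = 0.016.

n = 0.016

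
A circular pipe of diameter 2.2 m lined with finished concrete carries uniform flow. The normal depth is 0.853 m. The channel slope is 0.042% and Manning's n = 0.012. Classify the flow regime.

subcritical

For a circular section of diameter D = 2.2 m at depth y = 0.853 m, the central angle is θ = 2 arccos(1 − 2y/D) = 2.689 rad. Then A = (D²/8)(θ − sin θ) = 1.362 m² and P = Dθ/2 = 2.958 m.
Hydraulic radius R = A/P = 1.362/2.958 = 0.4605 m.
V = (1/n) R^(2/3) √S = (1/0.012) × 0.4605^(2/3) × √0.00042 = 1.018 m/s. Hydraulic depth D_h = A/T = 1.362/2.144 = 0.6353 m.
Froude number Fr = V/√(g·D_h) = 1.018/√(9.81×0.6353) = 0.408, which is less than 1, so the flow is subcritical.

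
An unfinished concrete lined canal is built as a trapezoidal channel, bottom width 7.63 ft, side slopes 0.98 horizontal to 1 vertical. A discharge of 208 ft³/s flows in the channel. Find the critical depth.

At critical depth, Q² T / (g A³) = 1, i.e. A³/T = Q²/g = 208²/32.2 = 1344.
Trying y = 2.82 ft: A³/T = 1914 — too large.
Trying y = 2.02 ft: A³/T = 631.1 — too small.
Trying y = 2.54 ft: A³/T = 1347 — close enough.

y_c = 2.54 ft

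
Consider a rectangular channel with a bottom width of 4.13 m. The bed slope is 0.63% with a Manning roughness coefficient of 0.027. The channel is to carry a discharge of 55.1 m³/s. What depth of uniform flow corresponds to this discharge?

y_n = 3.75 m

Manning's equation rearranged: A R^(2/3) = nQ / (1·√S) = 0.027 × 55.1 / (√0.0063) = 18.74.
Try y = 2.68 m: A R^(2/3) = 12.26 — low.
Try y = 4.32 m: A R^(2/3) = 22.3 — high.
Try y = 3.75 m: A R^(2/3) = 18.75 — matches.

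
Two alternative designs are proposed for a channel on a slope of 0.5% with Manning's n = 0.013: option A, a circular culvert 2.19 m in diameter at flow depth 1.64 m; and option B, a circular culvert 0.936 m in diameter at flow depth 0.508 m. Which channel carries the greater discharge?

Channel A: For a circular section of diameter D = 2.19 m at depth y = 1.64 m, the central angle is θ = 2 arccos(1 − 2y/D) = 4.184 rad. Then A = (D²/8)(θ − sin θ) = 3.026 m² and P = Dθ/2 = 4.581 m. Hydraulic radius R = A/P = 3.026/4.581 = 0.6605 m. Q_A = (1/0.013)·3.026·0.6605^(2/3)·√0.005 = 12.48 m³/s.
Channel B: For a circular section of diameter D = 0.936 m at depth y = 0.508 m, the central angle is θ = 2 arccos(1 − 2y/D) = 3.313 rad. Then A = (D²/8)(θ − sin θ) = 0.3814 m² and P = Dθ/2 = 1.55 m. Hydraulic radius R = A/P = 0.3814/1.55 = 0.246 m. Q_B = (1/0.013)·0.3814·0.246^(2/3)·√0.005 = 0.8146 m³/s.
Q_A = 12.48 m³/s vs Q_B = 0.8146 m³/s, so channel A carries more.

channel A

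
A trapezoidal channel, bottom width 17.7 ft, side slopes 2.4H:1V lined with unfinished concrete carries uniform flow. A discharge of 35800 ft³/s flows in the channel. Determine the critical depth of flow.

y_c = 23.4 ft

At critical depth, Q² T / (g A³) = 1, i.e. A³/T = Q²/g = 35800²/32.2 = 39800000.
At y = 20.3 ft: A³/T = 21290000 — low.
At y = 28 ft: A³/T = 88320000 — high.
At y = 23.4 ft: A³/T = 39710000 — close enough.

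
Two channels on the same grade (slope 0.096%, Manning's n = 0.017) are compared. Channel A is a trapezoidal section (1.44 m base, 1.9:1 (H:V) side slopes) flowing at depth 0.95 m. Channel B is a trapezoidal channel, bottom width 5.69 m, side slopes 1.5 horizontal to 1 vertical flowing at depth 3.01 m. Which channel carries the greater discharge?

channel B

Channel A: With bottom width b = 1.44 m and side slope z = 1.9: A = (b + zy)y = (1.44 + 1.9×0.95)×0.95 = 3.083 m²; P = b + 2y√(1+z²) = 1.44 + 2×0.95×2.147 = 5.519 m. Hydraulic radius R = A/P = 3.083/5.519 = 0.5585 m. Q_A = (1/0.017)·3.083·0.5585^(2/3)·√0.00096 = 3.811 m³/s.
Channel B: With bottom width b = 5.69 m and side slope z = 1.5: A = (b + zy)y = (5.69 + 1.5×3.01)×3.01 = 30.72 m²; P = b + 2y√(1+z²) = 5.69 + 2×3.01×1.803 = 16.54 m. Hydraulic radius R = A/P = 30.72/16.54 = 1.857 m. Q_B = (1/0.017)·30.72·1.857^(2/3)·√0.00096 = 84.58 m³/s.
Q_A = 3.811 m³/s vs Q_B = 84.58 m³/s, so channel B carries more.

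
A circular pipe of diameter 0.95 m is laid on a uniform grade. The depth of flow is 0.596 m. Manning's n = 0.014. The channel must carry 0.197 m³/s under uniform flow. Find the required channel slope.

For a circular section of diameter D = 0.95 m at depth y = 0.596 m, the central angle is θ = 2 arccos(1 − 2y/D) = 3.657 rad. Then A = (D²/8)(θ − sin θ) = 0.4681 m² and P = Dθ/2 = 1.737 m.
Hydraulic radius R = A/P = 0.4681/1.737 = 0.2695 m.
From Manning's equation, S = [nQ / (1 A R^(2/3))]² = [0.014 × 0.197 / (1 × 0.4681 × 0.2695^(2/3))]² = 0.000199.

S = 0.000199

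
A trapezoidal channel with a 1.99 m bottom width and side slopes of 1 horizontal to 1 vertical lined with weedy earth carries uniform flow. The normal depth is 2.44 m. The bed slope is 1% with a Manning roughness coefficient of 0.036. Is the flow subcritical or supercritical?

subcritical

With bottom width b = 1.99 m and side slope z = 1: A = (b + zy)y = (1.99 + 1×2.44)×2.44 = 10.81 m²; P = b + 2y√(1+z²) = 1.99 + 2×2.44×1.414 = 8.891 m.
Hydraulic radius R = A/P = 10.81/8.891 = 1.216 m.
V = (1/n) R^(2/3) √S = (1/0.036) × 1.216^(2/3) × √0.01 = 3.164 m/s. Hydraulic depth D_h = A/T = 10.81/6.87 = 1.573 m.
Froude number Fr = V/√(g·D_h) = 3.164/√(9.81×1.573) = 0.805, which is less than 1, so the flow is subcritical.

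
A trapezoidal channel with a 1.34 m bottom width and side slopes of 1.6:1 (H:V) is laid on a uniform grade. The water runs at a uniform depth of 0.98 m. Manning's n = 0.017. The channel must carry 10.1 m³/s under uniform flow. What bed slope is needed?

S = 0.00776

With bottom width b = 1.34 m and side slope z = 1.6: A = (b + zy)y = (1.34 + 1.6×0.98)×0.98 = 2.85 m²; P = b + 2y√(1+z²) = 1.34 + 2×0.98×1.887 = 5.038 m.
Hydraulic radius R = A/P = 2.85/5.038 = 0.5657 m.
From Manning's equation, S = [nQ / (1 A R^(2/3))]² = [0.017 × 10.1 / (1 × 2.85 × 0.5657^(2/3))]² = 0.00776.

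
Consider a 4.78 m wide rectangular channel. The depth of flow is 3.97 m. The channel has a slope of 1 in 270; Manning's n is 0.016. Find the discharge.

Q = 94.2 m³/s

Flow area A = b·y = 4.78 × 3.97 = 18.98 m². Wetted perimeter P = b + 2y = 4.78 + 2×3.97 = 12.72 m.
Hydraulic radius R = A/P = 18.98/12.72 = 1.492 m.
Manning's equation: Q = (1/n) A R^(2/3) S^(1/2) = (1/0.016) × 18.98 × 1.492^(2/3) × 0.003704^(1/2) = 94.2 m³/s.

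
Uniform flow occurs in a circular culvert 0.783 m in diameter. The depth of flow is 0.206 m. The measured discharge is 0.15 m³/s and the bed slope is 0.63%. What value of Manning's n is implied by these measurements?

n = 0.013

For a circular section of diameter D = 0.783 m at depth y = 0.206 m, the central angle is θ = 2 arccos(1 − 2y/D) = 2.154 rad. Then A = (D²/8)(θ − sin θ) = 0.1011 m² and P = Dθ/2 = 0.8434 m.
Hydraulic radius R = A/P = 0.1011/0.8434 = 0.1199 m.
Rearranging Manning's equation: n = (1/Q) A R^(2/3) S^(1/2) = (1/0.15) × 0.1011 × 0.1199^(2/3) × √0.0063 = 0.013.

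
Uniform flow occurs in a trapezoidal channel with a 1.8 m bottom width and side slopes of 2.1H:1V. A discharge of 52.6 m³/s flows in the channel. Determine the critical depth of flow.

At critical depth, Q² T / (g A³) = 1, i.e. A³/T = Q²/g = 52.6²/9.81 = 282.
Trying y = 2.86 m: A³/T = 805.6 — too large.
Trying y = 1.67 m: A³/T = 78.98 — too small.
Trying y = 2.25 m: A³/T = 281.3 — ≈ 282.

y_c = 2.25 m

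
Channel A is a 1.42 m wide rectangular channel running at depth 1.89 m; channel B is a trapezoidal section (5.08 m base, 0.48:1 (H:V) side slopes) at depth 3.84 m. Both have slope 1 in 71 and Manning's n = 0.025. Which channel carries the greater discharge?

channel B

Channel A: Flow area A = b·y = 1.42 × 1.89 = 2.684 m². Wetted perimeter P = b + 2y = 1.42 + 2×1.89 = 5.2 m. Hydraulic radius R = A/P = 2.684/5.2 = 0.5161 m. Q_A = (1/0.025)·2.684·0.5161^(2/3)·√0.01408 = 8.197 m³/s.
Channel B: With bottom width b = 5.08 m and side slope z = 0.48: A = (b + zy)y = (5.08 + 0.48×3.84)×3.84 = 26.59 m²; P = b + 2y√(1+z²) = 5.08 + 2×3.84×1.109 = 13.6 m. Hydraulic radius R = A/P = 26.59/13.6 = 1.955 m. Q_B = (1/0.025)·26.59·1.955^(2/3)·√0.01408 = 197.3 m³/s.
Q_A = 8.197 m³/s vs Q_B = 197.3 m³/s, so channel B carries more.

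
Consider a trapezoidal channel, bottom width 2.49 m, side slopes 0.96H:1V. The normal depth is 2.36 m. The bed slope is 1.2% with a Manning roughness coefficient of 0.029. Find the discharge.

Q = 49 m³/s

With bottom width b = 2.49 m and side slope z = 0.96: A = (b + zy)y = (2.49 + 0.96×2.36)×2.36 = 11.22 m²; P = b + 2y√(1+z²) = 2.49 + 2×2.36×1.386 = 9.033 m.
Hydraulic radius R = A/P = 11.22/9.033 = 1.242 m.
Manning's equation: Q = (1/n) A R^(2/3) S^(1/2) = (1/0.029) × 11.22 × 1.242^(2/3) × 0.012^(1/2) = 49 m³/s.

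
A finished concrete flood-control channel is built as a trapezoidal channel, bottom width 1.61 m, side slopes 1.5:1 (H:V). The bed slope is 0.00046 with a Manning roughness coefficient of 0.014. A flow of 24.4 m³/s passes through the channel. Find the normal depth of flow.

Manning's equation rearranged: A R^(2/3) = nQ / (1·√S) = 0.014 × 24.4 / (√0.00046) = 15.93.
Trying y = 1.77 m: A R^(2/3) = 7.268 — too small.
Trying y = 3.18 m: A R^(2/3) = 27.19 — too large.
Trying y = 2.52 m: A R^(2/3) = 15.93 — close enough.

y_n = 2.52 m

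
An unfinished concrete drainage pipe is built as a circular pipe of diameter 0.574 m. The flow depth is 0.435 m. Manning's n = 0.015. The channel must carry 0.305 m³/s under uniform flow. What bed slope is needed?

For a circular section of diameter D = 0.574 m at depth y = 0.435 m, the central angle is θ = 2 arccos(1 − 2y/D) = 4.225 rad. Then A = (D²/8)(θ − sin θ) = 0.2104 m² and P = Dθ/2 = 1.213 m.
Hydraulic radius R = A/P = 0.2104/1.213 = 0.1735 m.
From Manning's equation, S = [nQ / (1 A R^(2/3))]² = [0.015 × 0.305 / (1 × 0.2104 × 0.1735^(2/3))]² = 0.00489.

S = 0.00489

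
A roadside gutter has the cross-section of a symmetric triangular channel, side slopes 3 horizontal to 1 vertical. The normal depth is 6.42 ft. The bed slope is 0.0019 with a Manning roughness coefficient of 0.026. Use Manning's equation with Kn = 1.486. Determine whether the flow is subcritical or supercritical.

For a triangular section with side slope z = 3: A = zy² = 3×6.42² = 123.6 ft²; P = 2y√(1+z²) = 2×6.42×3.162 = 40.6 ft.
Hydraulic radius R = A/P = 123.6/40.6 = 3.045 ft.
V = (1.486/n) R^(2/3) √S = (1.486/0.026) × 3.045^(2/3) × √0.0019 = 5.234 ft/s. Hydraulic depth D_h = A/T = 123.6/38.52 = 3.21 ft.
Froude number Fr = V/√(g·D_h) = 5.234/√(32.2×3.21) = 0.515, which is less than 1, so the flow is subcritical.

subcritical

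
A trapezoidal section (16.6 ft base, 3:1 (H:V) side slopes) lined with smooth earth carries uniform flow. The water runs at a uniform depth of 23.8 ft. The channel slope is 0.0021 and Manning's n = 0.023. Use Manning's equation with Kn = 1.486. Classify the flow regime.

With bottom width b = 16.6 ft and side slope z = 3: A = (b + zy)y = (16.6 + 3×23.8)×23.8 = 2094 ft²; P = b + 2y√(1+z²) = 16.6 + 2×23.8×3.162 = 167.1 ft.
Hydraulic radius R = A/P = 2094/167.1 = 12.53 ft.
V = (1.486/n) R^(2/3) √S = (1.486/0.023) × 12.53^(2/3) × √0.0021 = 15.97 ft/s. Hydraulic depth D_h = A/T = 2094/159.4 = 13.14 ft.
Froude number Fr = V/√(g·D_h) = 15.97/√(32.2×13.14) = 0.777, which is less than 1, so the flow is subcritical.

subcritical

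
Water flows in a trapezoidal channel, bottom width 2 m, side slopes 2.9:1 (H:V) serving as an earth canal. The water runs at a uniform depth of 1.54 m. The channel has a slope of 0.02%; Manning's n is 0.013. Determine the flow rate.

Q = 9.87 m³/s

With bottom width b = 2 m and side slope z = 2.9: A = (b + zy)y = (2 + 2.9×1.54)×1.54 = 9.958 m²; P = b + 2y√(1+z²) = 2 + 2×1.54×3.068 = 11.45 m.
Hydraulic radius R = A/P = 9.958/11.45 = 0.8698 m.
Manning's equation: Q = (1/n) A R^(2/3) S^(1/2) = (1/0.013) × 9.958 × 0.8698^(2/3) × 0.0002^(1/2) = 9.87 m³/s.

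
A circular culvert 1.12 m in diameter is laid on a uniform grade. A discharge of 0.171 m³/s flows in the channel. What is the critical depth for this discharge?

y_c = 0.222 m

At critical depth, Q² T / (g A³) = 1, i.e. A³/T = Q²/g = 0.171²/9.81 = 0.002981.
Try y = 0.159 m: A³/T = 0.0008009 — low.
Try y = 0.277 m: A³/T = 0.007064 — high.
Try y = 0.222 m: A³/T = 0.002974 — matches.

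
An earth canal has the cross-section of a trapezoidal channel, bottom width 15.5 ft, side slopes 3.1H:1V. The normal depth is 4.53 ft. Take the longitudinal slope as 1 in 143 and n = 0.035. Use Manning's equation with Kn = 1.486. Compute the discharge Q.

Q = 982 ft³/s

With bottom width b = 15.5 ft and side slope z = 3.1: A = (b + zy)y = (15.5 + 3.1×4.53)×4.53 = 133.8 ft²; P = b + 2y√(1+z²) = 15.5 + 2×4.53×3.257 = 45.01 ft.
Hydraulic radius R = A/P = 133.8/45.01 = 2.973 ft.
Manning's equation: Q = (1.486/n) A R^(2/3) S^(1/2) = (1.486/0.035) × 133.8 × 2.973^(2/3) × 0.006993^(1/2) = 982 ft³/s.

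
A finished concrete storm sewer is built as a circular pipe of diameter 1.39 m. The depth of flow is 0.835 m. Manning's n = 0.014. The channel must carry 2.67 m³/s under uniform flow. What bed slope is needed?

For a circular section of diameter D = 1.39 m at depth y = 0.835 m, the central angle is θ = 2 arccos(1 − 2y/D) = 3.547 rad. Then A = (D²/8)(θ − sin θ) = 0.952 m² and P = Dθ/2 = 2.465 m.
Hydraulic radius R = A/P = 0.952/2.465 = 0.3862 m.
From Manning's equation, S = [nQ / (1 A R^(2/3))]² = [0.014 × 2.67 / (1 × 0.952 × 0.3862^(2/3))]² = 0.00548.

S = 0.00548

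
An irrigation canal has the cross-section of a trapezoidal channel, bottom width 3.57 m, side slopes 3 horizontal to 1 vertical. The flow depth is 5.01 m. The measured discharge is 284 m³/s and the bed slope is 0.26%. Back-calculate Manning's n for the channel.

n = 0.032

With bottom width b = 3.57 m and side slope z = 3: A = (b + zy)y = (3.57 + 3×5.01)×5.01 = 93.19 m²; P = b + 2y√(1+z²) = 3.57 + 2×5.01×3.162 = 35.26 m.
Hydraulic radius R = A/P = 93.19/35.26 = 2.643 m.
Rearranging Manning's equation: n = (1/Q) A R^(2/3) S^(1/2) = (1/284) × 93.19 × 2.643^(2/3) × √0.0026 = 0.032.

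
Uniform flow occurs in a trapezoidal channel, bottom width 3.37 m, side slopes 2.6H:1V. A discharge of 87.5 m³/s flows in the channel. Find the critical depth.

At critical depth, Q² T / (g A³) = 1, i.e. A³/T = Q²/g = 87.5²/9.81 = 780.5.
At y = 1.87 m: A³/T = 278.6 — short.
At y = 2.98 m: A³/T = 1928 — over.
At y = 2.4 m: A³/T = 774.1 — close enough.

y_c = 2.4 m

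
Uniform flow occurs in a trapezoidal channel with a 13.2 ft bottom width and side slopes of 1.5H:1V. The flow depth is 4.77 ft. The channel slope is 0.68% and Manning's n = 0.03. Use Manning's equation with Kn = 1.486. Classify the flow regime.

With bottom width b = 13.2 ft and side slope z = 1.5: A = (b + zy)y = (13.2 + 1.5×4.77)×4.77 = 97.09 ft²; P = b + 2y√(1+z²) = 13.2 + 2×4.77×1.803 = 30.4 ft.
Hydraulic radius R = A/P = 97.09/30.4 = 3.194 ft.
V = (1.486/n) R^(2/3) √S = (1.486/0.03) × 3.194^(2/3) × √0.0068 = 8.859 ft/s. Hydraulic depth D_h = A/T = 97.09/27.51 = 3.529 ft.
Froude number Fr = V/√(g·D_h) = 8.859/√(32.2×3.529) = 0.831, which is less than 1, so the flow is subcritical.

subcritical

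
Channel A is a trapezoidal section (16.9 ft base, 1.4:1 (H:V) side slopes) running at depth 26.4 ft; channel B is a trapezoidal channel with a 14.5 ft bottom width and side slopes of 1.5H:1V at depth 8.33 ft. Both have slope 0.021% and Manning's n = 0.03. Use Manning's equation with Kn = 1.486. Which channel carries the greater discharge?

Channel A: With bottom width b = 16.9 ft and side slope z = 1.4: A = (b + zy)y = (16.9 + 1.4×26.4)×26.4 = 1422 ft²; P = b + 2y√(1+z²) = 16.9 + 2×26.4×1.72 = 107.7 ft. Hydraulic radius R = A/P = 1422/107.7 = 13.2 ft. Q_A = (1.486/0.03)·1422·13.2^(2/3)·√0.00021 = 5700 ft³/s.
Channel B: With bottom width b = 14.5 ft and side slope z = 1.5: A = (b + zy)y = (14.5 + 1.5×8.33)×8.33 = 224.9 ft²; P = b + 2y√(1+z²) = 14.5 + 2×8.33×1.803 = 44.53 ft. Hydraulic radius R = A/P = 224.9/44.53 = 5.049 ft. Q_B = (1.486/0.03)·224.9·5.049^(2/3)·√0.00021 = 475.1 ft³/s.
Q_A = 5700 ft³/s vs Q_B = 475.1 ft³/s, so channel A carries more.

channel A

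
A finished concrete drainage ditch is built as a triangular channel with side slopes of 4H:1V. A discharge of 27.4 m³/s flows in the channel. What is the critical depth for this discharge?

At critical depth, Q² T / (g A³) = 1, i.e. A³/T = Q²/g = 27.4²/9.81 = 76.53.
At y = 1.97 m: A³/T = 237.4 — over.
At y = 1.09 m: A³/T = 12.31 — short.
At y = 1.57 m: A³/T = 76.31 — close enough.

y_c = 1.57 m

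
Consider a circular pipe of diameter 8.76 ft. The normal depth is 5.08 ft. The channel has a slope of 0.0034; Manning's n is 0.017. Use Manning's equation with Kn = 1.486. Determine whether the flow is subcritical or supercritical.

subcritical

For a circular section of diameter D = 8.76 ft at depth y = 5.08 ft, the central angle is θ = 2 arccos(1 − 2y/D) = 3.463 rad. Then A = (D²/8)(θ − sin θ) = 36.24 ft² and P = Dθ/2 = 15.17 ft.
Hydraulic radius R = A/P = 36.24/15.17 = 2.39 ft.
V = (1.486/n) R^(2/3) √S = (1.486/0.017) × 2.39^(2/3) × √0.0034 = 9.11 ft/s. Hydraulic depth D_h = A/T = 36.24/8.647 = 4.191 ft.
Froude number Fr = V/√(g·D_h) = 9.11/√(32.2×4.191) = 0.784, which is less than 1, so the flow is subcritical.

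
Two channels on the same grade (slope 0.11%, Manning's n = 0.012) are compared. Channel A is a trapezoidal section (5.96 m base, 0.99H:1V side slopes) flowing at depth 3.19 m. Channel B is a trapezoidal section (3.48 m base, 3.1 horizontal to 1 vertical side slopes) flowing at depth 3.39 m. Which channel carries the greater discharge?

Channel A: With bottom width b = 5.96 m and side slope z = 0.99: A = (b + zy)y = (5.96 + 0.99×3.19)×3.19 = 29.09 m²; P = b + 2y√(1+z²) = 5.96 + 2×3.19×1.407 = 14.94 m. Hydraulic radius R = A/P = 29.09/14.94 = 1.947 m. Q_A = (1/0.012)·29.09·1.947^(2/3)·√0.0011 = 125.4 m³/s.
Channel B: With bottom width b = 3.48 m and side slope z = 3.1: A = (b + zy)y = (3.48 + 3.1×3.39)×3.39 = 47.42 m²; P = b + 2y√(1+z²) = 3.48 + 2×3.39×3.257 = 25.56 m. Hydraulic radius R = A/P = 47.42/25.56 = 1.855 m. Q_B = (1/0.012)·47.42·1.855^(2/3)·√0.0011 = 197.9 m³/s.
Q_A = 125.4 m³/s vs Q_B = 197.9 m³/s, so channel B carries more.

channel B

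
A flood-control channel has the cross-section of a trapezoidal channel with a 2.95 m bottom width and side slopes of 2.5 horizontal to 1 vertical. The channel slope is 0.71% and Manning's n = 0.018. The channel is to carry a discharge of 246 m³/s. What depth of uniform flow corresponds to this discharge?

Manning's equation rearranged: A R^(2/3) = nQ / (1·√S) = 0.018 × 246 / (√0.0071) = 52.55.
Trying y = 4.14 m: A R^(2/3) = 92.61 — high.
Trying y = 2.58 m: A R^(2/3) = 30.92 — low.
Trying y = 3.25 m: A R^(2/3) = 52.47 — ≈ 52.55.

y_n = 3.25 m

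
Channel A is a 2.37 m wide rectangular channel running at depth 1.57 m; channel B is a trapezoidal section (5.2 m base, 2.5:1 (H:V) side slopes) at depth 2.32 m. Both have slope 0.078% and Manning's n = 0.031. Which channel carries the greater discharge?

Channel A: Flow area A = b·y = 2.37 × 1.57 = 3.721 m². Wetted perimeter P = b + 2y = 2.37 + 2×1.57 = 5.51 m. Hydraulic radius R = A/P = 3.721/5.51 = 0.6753 m. Q_A = (1/0.031)·3.721·0.6753^(2/3)·√0.00078 = 2.58 m³/s.
Channel B: With bottom width b = 5.2 m and side slope z = 2.5: A = (b + zy)y = (5.2 + 2.5×2.32)×2.32 = 25.52 m²; P = b + 2y√(1+z²) = 5.2 + 2×2.32×2.693 = 17.69 m. Hydraulic radius R = A/P = 25.52/17.69 = 1.442 m. Q_B = (1/0.031)·25.52·1.442^(2/3)·√0.00078 = 29.35 m³/s.
Q_A = 2.58 m³/s vs Q_B = 29.35 m³/s, so channel B carries more.

channel B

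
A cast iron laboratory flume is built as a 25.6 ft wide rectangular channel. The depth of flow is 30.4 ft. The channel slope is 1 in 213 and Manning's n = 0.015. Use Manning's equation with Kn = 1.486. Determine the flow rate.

Q = 22900 ft³/s

Flow area A = b·y = 25.6 × 30.4 = 778.2 ft². Wetted perimeter P = b + 2y = 25.6 + 2×30.4 = 86.4 ft.
Hydraulic radius R = A/P = 778.2/86.4 = 9.007 ft.
Manning's equation: Q = (1.486/n) A R^(2/3) S^(1/2) = (1.486/0.015) × 778.2 × 9.007^(2/3) × 0.004695^(1/2) = 22900 ft³/s.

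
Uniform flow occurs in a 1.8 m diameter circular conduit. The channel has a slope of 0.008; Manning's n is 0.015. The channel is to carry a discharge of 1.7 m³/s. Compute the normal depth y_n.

Manning's equation rearranged: A R^(2/3) = nQ / (1·√S) = 0.015 × 1.7 / (√0.008) = 0.2851.
Trying y = 0.364 m: A R^(2/3) = 0.1338 — too small.
Trying y = 0.533 m: A R^(2/3) = 0.2853 — ≈ 0.2851.

y_n = 0.533 m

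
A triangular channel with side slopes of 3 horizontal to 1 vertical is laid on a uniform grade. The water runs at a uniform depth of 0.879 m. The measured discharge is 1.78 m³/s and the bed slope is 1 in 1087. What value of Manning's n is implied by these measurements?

n = 0.022

For a triangular section with side slope z = 3: A = zy² = 3×0.879² = 2.318 m²; P = 2y√(1+z²) = 2×0.879×3.162 = 5.559 m.
Hydraulic radius R = A/P = 2.318/5.559 = 0.4169 m.
Rearranging Manning's equation: n = (1/Q) A R^(2/3) S^(1/2) = (1/1.78) × 2.318 × 0.4169^(2/3) × √0.00092 = 0.022.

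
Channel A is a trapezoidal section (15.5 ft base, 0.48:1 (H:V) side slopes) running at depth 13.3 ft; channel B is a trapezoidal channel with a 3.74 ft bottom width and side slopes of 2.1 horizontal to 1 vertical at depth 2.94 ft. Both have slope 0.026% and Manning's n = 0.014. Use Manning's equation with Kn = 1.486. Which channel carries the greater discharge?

Channel A: With bottom width b = 15.5 ft and side slope z = 0.48: A = (b + zy)y = (15.5 + 0.48×13.3)×13.3 = 291.1 ft²; P = b + 2y√(1+z²) = 15.5 + 2×13.3×1.109 = 45.01 ft. Hydraulic radius R = A/P = 291.1/45.01 = 6.467 ft. Q_A = (1.486/0.014)·291.1·6.467^(2/3)·√0.00026 = 1729 ft³/s.
Channel B: With bottom width b = 3.74 ft and side slope z = 2.1: A = (b + zy)y = (3.74 + 2.1×2.94)×2.94 = 29.15 ft²; P = b + 2y√(1+z²) = 3.74 + 2×2.94×2.326 = 17.42 ft. Hydraulic radius R = A/P = 29.15/17.42 = 1.674 ft. Q_B = (1.486/0.014)·29.15·1.674^(2/3)·√0.00026 = 70.32 ft³/s.
Q_A = 1729 ft³/s vs Q_B = 70.32 ft³/s, so channel A carries more.

channel A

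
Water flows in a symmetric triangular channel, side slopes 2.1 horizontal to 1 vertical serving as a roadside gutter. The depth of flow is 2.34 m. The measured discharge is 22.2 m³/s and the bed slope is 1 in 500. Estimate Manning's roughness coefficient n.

For a triangular section with side slope z = 2.1: A = zy² = 2.1×2.34² = 11.5 m²; P = 2y√(1+z²) = 2×2.34×2.326 = 10.89 m.
Hydraulic radius R = A/P = 11.5/10.89 = 1.056 m.
Rearranging Manning's equation: n = (1/Q) A R^(2/3) S^(1/2) = (1/22.2) × 11.5 × 1.056^(2/3) × √0.002 = 0.024.

n = 0.024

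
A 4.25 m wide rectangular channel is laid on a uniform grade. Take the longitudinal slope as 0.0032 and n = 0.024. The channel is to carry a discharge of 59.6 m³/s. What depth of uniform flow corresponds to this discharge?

Manning's equation rearranged: A R^(2/3) = nQ / (1·√S) = 0.024 × 59.6 / (√0.0032) = 25.29.
Trying y = 3.49 m: A R^(2/3) = 17.86 — too small.
Trying y = 5.87 m: A R^(2/3) = 33.56 — too large.
Trying y = 4.63 m: A R^(2/3) = 25.28 — close enough.

y_n = 4.63 m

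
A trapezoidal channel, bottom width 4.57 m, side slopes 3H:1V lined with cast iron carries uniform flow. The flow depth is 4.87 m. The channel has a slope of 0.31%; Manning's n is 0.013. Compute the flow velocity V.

With bottom width b = 4.57 m and side slope z = 3: A = (b + zy)y = (4.57 + 3×4.87)×4.87 = 93.41 m²; P = b + 2y√(1+z²) = 4.57 + 2×4.87×3.162 = 35.37 m.
Hydraulic radius R = A/P = 93.41/35.37 = 2.641 m.
From Manning's equation, V = (1/n) R^(2/3) S^(1/2) = (1/0.013) × 2.641^(2/3) × 0.0031^(1/2) = 8.18 m/s.

V = 8.18 m/s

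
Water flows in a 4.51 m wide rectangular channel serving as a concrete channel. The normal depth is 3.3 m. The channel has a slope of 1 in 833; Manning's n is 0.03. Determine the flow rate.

Flow area A = b·y = 4.51 × 3.3 = 14.88 m². Wetted perimeter P = b + 2y = 4.51 + 2×3.3 = 11.11 m.
Hydraulic radius R = A/P = 14.88/11.11 = 1.34 m.
Manning's equation: Q = (1/n) A R^(2/3) S^(1/2) = (1/0.03) × 14.88 × 1.34^(2/3) × 0.0012^(1/2) = 20.9 m³/s.

Q = 20.9 m³/s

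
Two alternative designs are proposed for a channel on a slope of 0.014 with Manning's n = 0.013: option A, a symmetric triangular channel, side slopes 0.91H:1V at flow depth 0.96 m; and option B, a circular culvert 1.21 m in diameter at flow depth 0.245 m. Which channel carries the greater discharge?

channel A

Channel A: For a triangular section with side slope z = 0.91: A = zy² = 0.91×0.96² = 0.8387 m²; P = 2y√(1+z²) = 2×0.96×1.352 = 2.596 m. Hydraulic radius R = A/P = 0.8387/2.596 = 0.3231 m. Q_A = (1/0.013)·0.8387·0.3231^(2/3)·√0.014 = 3.594 m³/s.
Channel B: For a circular section of diameter D = 1.21 m at depth y = 0.245 m, the central angle is θ = 2 arccos(1 − 2y/D) = 1.867 rad. Then A = (D²/8)(θ − sin θ) = 0.1666 m² and P = Dθ/2 = 1.13 m. Hydraulic radius R = A/P = 0.1666/1.13 = 0.1475 m. Q_B = (1/0.013)·0.1666·0.1475^(2/3)·√0.014 = 0.4234 m³/s.
Q_A = 3.594 m³/s vs Q_B = 0.4234 m³/s, so channel A carries more.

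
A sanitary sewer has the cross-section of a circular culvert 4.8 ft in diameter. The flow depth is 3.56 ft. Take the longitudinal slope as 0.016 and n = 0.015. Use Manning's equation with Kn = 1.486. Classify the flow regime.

For a circular section of diameter D = 4.8 ft at depth y = 3.56 ft, the central angle is θ = 2 arccos(1 − 2y/D) = 4.151 rad. Then A = (D²/8)(θ − sin θ) = 14.39 ft² and P = Dθ/2 = 9.961 ft.
Hydraulic radius R = A/P = 14.39/9.961 = 1.445 ft.
V = (1.486/n) R^(2/3) √S = (1.486/0.015) × 1.445^(2/3) × √0.016 = 16.01 ft/s. Hydraulic depth D_h = A/T = 14.39/4.202 = 3.425 ft.
Froude number Fr = V/√(g·D_h) = 16.01/√(32.2×3.425) = 1.52, which is greater than 1, so the flow is supercritical.

supercritical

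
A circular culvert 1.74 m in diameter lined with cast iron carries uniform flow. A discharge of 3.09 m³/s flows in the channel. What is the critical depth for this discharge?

y_c = 0.872 m

At critical depth, Q² T / (g A³) = 1, i.e. A³/T = Q²/g = 3.09²/9.81 = 0.9733.
At y = 0.738 m: A³/T = 0.5146 — too small.
At y = 0.872 m: A³/T = 0.9744 — matches.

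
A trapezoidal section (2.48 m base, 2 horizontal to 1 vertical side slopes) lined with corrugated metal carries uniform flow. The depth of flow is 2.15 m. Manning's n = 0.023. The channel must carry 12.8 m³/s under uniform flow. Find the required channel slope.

S = 0.000318

With bottom width b = 2.48 m and side slope z = 2: A = (b + zy)y = (2.48 + 2×2.15)×2.15 = 14.58 m²; P = b + 2y√(1+z²) = 2.48 + 2×2.15×2.236 = 12.1 m.
Hydraulic radius R = A/P = 14.58/12.1 = 1.205 m.
From Manning's equation, S = [nQ / (1 A R^(2/3))]² = [0.023 × 12.8 / (1 × 14.58 × 1.205^(2/3))]² = 0.000318.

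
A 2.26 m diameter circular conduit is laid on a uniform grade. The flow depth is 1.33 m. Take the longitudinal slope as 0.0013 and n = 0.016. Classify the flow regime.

For a circular section of diameter D = 2.26 m at depth y = 1.33 m, the central angle is θ = 2 arccos(1 − 2y/D) = 3.497 rad. Then A = (D²/8)(θ − sin θ) = 2.455 m² and P = Dθ/2 = 3.952 m.
Hydraulic radius R = A/P = 2.455/3.952 = 0.6213 m.
V = (1/n) R^(2/3) √S = (1/0.016) × 0.6213^(2/3) × √0.0013 = 1.641 m/s. Hydraulic depth D_h = A/T = 2.455/2.224 = 1.104 m.
Froude number Fr = V/√(g·D_h) = 1.641/√(9.81×1.104) = 0.499, which is less than 1, so the flow is subcritical.

subcritical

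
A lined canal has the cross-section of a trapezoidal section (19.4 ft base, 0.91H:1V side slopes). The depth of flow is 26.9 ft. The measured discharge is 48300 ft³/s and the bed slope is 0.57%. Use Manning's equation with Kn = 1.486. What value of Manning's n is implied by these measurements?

With bottom width b = 19.4 ft and side slope z = 0.91: A = (b + zy)y = (19.4 + 0.91×26.9)×26.9 = 1180 ft²; P = b + 2y√(1+z²) = 19.4 + 2×26.9×1.352 = 92.14 ft.
Hydraulic radius R = A/P = 1180/92.14 = 12.81 ft.
Rearranging Manning's equation: n = (1.486/Q) A R^(2/3) S^(1/2) = (1.486/48300) × 1180 × 12.81^(2/3) × √0.0057 = 0.015.

n = 0.015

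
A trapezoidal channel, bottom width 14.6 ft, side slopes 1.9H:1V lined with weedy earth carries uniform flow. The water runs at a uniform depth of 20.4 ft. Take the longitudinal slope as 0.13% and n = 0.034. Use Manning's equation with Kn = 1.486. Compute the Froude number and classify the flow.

With bottom width b = 14.6 ft and side slope z = 1.9: A = (b + zy)y = (14.6 + 1.9×20.4)×20.4 = 1089 ft²; P = b + 2y√(1+z²) = 14.6 + 2×20.4×2.147 = 102.2 ft.
Hydraulic radius R = A/P = 1089/102.2 = 10.65 ft.
V = (1.486/n) R^(2/3) √S = (1.486/0.034) × 10.65^(2/3) × √0.0013 = 7.628 ft/s. Hydraulic depth D_h = A/T = 1089/92.12 = 11.82 ft.
Froude number Fr = V/√(g·D_h) = 7.628/√(32.2×11.82) = 0.391, which is less than 1, so the flow is subcritical.

subcritical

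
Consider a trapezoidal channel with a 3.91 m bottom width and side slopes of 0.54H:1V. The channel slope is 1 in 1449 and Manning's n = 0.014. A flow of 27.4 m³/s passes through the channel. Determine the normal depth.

Manning's equation rearranged: A R^(2/3) = nQ / (1·√S) = 0.014 × 27.4 / (√0.0006901) = 14.6.
At y = 1.86 m: A R^(2/3) = 9.877 — short.
At y = 2.35 m: A R^(2/3) = 14.61 — ≈ 14.6.

y_n = 2.35 m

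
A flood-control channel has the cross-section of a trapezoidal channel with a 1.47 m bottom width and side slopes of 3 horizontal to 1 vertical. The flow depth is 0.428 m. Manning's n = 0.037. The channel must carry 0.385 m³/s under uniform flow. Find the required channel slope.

S = 0.000789

With bottom width b = 1.47 m and side slope z = 3: A = (b + zy)y = (1.47 + 3×0.428)×0.428 = 1.179 m²; P = b + 2y√(1+z²) = 1.47 + 2×0.428×3.162 = 4.177 m.
Hydraulic radius R = A/P = 1.179/4.177 = 0.2822 m.
From Manning's equation, S = [nQ / (1 A R^(2/3))]² = [0.037 × 0.385 / (1 × 1.179 × 0.2822^(2/3))]² = 0.000789.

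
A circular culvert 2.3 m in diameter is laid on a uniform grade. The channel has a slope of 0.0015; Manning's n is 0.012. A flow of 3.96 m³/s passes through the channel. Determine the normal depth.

Manning's equation rearranged: A R^(2/3) = nQ / (1·√S) = 0.012 × 3.96 / (√0.0015) = 1.227.
At y = 1.31 m: A R^(2/3) = 1.78 — over.
At y = 0.828 m: A R^(2/3) = 0.7965 — short.
At y = 1.05 m: A R^(2/3) = 1.227 — ≈ 1.227.

y_n = 1.05 m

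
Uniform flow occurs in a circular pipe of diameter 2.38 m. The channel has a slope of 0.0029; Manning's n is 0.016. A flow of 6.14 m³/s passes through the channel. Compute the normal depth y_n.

Manning's equation rearranged: A R^(2/3) = nQ / (1·√S) = 0.016 × 6.14 / (√0.0029) = 1.824.
Trying y = 1.63 m: A R^(2/3) = 2.56 — high.
Trying y = 1.12 m: A R^(2/3) = 1.418 — low.
Trying y = 1.3 m: A R^(2/3) = 1.823 — close enough.

y_n = 1.3 m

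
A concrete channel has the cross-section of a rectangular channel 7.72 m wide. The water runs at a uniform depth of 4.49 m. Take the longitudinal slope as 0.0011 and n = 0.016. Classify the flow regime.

subcritical

Flow area A = b·y = 7.72 × 4.49 = 34.66 m². Wetted perimeter P = b + 2y = 7.72 + 2×4.49 = 16.7 m.
Hydraulic radius R = A/P = 34.66/16.7 = 2.076 m.
V = (1/n) R^(2/3) √S = (1/0.016) × 2.076^(2/3) × √0.0011 = 3.373 m/s. Hydraulic depth D_h = A/T = 34.66/7.72 = 4.49 m.
Froude number Fr = V/√(g·D_h) = 3.373/√(9.81×4.49) = 0.508, which is less than 1, so the flow is subcritical.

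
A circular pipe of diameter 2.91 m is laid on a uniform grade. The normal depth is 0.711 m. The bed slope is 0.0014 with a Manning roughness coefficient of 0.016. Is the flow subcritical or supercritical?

For a circular section of diameter D = 2.91 m at depth y = 0.711 m, the central angle is θ = 2 arccos(1 − 2y/D) = 2.068 rad. Then A = (D²/8)(θ − sin θ) = 1.259 m² and P = Dθ/2 = 3.009 m.
Hydraulic radius R = A/P = 1.259/3.009 = 0.4183 m.
V = (1/n) R^(2/3) √S = (1/0.016) × 0.4183^(2/3) × √0.0014 = 1.308 m/s. Hydraulic depth D_h = A/T = 1.259/2.501 = 0.5034 m.
Froude number Fr = V/√(g·D_h) = 1.308/√(9.81×0.5034) = 0.589, which is less than 1, so the flow is subcritical.

subcritical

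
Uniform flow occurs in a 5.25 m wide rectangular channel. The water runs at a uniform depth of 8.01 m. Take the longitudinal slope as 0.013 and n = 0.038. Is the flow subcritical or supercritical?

Flow area A = b·y = 5.25 × 8.01 = 42.05 m². Wetted perimeter P = b + 2y = 5.25 + 2×8.01 = 21.27 m.
Hydraulic radius R = A/P = 42.05/21.27 = 1.977 m.
V = (1/n) R^(2/3) √S = (1/0.038) × 1.977^(2/3) × √0.013 = 4.726 m/s. Hydraulic depth D_h = A/T = 42.05/5.25 = 8.01 m.
Froude number Fr = V/√(g·D_h) = 4.726/√(9.81×8.01) = 0.533, which is less than 1, so the flow is subcritical.

subcritical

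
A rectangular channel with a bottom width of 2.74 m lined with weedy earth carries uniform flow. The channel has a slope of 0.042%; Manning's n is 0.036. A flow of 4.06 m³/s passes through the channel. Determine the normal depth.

Manning's equation rearranged: A R^(2/3) = nQ / (1·√S) = 0.036 × 4.06 / (√0.00042) = 7.132.
Trying y = 3.03 m: A R^(2/3) = 7.986 — high.
Trying y = 2.09 m: A R^(2/3) = 5.048 — low.
Trying y = 2.76 m: A R^(2/3) = 7.13 — ≈ 7.132.

y_n = 2.76 m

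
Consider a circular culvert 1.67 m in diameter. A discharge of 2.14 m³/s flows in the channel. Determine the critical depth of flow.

y_c = 0.729 m

At critical depth, Q² T / (g A³) = 1, i.e. A³/T = Q²/g = 2.14²/9.81 = 0.4668.
At y = 0.652 m: A³/T = 0.305 — low.
At y = 0.802 m: A³/T = 0.6743 — high.
At y = 0.729 m: A³/T = 0.468 — matches.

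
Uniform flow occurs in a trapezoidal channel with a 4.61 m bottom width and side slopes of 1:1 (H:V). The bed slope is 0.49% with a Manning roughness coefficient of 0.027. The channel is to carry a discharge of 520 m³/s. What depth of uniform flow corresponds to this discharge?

y_n = 7.34 m

Manning's equation rearranged: A R^(2/3) = nQ / (1·√S) = 0.027 × 520 / (√0.0049) = 200.6.
Trying y = 8.35 m: A R^(2/3) = 265.1 — high.
Trying y = 6.36 m: A R^(2/3) = 147.9 — low.
Trying y = 7.34 m: A R^(2/3) = 200.5 — ≈ 200.6.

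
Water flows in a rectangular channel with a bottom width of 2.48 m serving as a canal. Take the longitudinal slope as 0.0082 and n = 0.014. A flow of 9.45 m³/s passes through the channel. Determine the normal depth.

y_n = 0.907 m

Manning's equation rearranged: A R^(2/3) = nQ / (1·√S) = 0.014 × 9.45 / (√0.0082) = 1.461.
At y = 1.06 m: A R^(2/3) = 1.81 — high.
At y = 0.671 m: A R^(2/3) = 0.9559 — low.
At y = 0.907 m: A R^(2/3) = 1.462 — matches.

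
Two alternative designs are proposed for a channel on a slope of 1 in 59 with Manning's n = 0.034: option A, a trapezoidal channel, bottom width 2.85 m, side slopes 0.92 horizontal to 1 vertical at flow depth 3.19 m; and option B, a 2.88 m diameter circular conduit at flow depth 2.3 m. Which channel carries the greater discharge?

Channel A: With bottom width b = 2.85 m and side slope z = 0.92: A = (b + zy)y = (2.85 + 0.92×3.19)×3.19 = 18.45 m²; P = b + 2y√(1+z²) = 2.85 + 2×3.19×1.359 = 11.52 m. Hydraulic radius R = A/P = 18.45/11.52 = 1.602 m. Q_A = (1/0.034)·18.45·1.602^(2/3)·√0.01695 = 96.74 m³/s.
Channel B: For a circular section of diameter D = 2.88 m at depth y = 2.3 m, the central angle is θ = 2 arccos(1 − 2y/D) = 4.422 rad. Then A = (D²/8)(θ − sin θ) = 5.578 m² and P = Dθ/2 = 6.367 m. Hydraulic radius R = A/P = 5.578/6.367 = 0.876 m. Q_B = (1/0.034)·5.578·0.876^(2/3)·√0.01695 = 19.55 m³/s.
Q_A = 96.74 m³/s vs Q_B = 19.55 m³/s, so channel A carries more.

channel A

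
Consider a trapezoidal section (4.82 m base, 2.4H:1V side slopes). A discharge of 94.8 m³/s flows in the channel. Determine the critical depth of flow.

y_c = 2.35 m

At critical depth, Q² T / (g A³) = 1, i.e. A³/T = Q²/g = 94.8²/9.81 = 916.1.
Try y = 2.76 m: A³/T = 1744 — high.
Try y = 2.35 m: A³/T = 922.5 — matches.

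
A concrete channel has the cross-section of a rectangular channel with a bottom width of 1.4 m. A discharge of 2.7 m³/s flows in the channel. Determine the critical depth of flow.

For a rectangular channel, critical depth y_c = (q²/g)^(1/3) where q = Q/b = 2.7/1.4 = 1.929 m²/s.
So y_c = (1.929²/9.81)^(1/3) = 0.724 m.

y_c = 0.724 m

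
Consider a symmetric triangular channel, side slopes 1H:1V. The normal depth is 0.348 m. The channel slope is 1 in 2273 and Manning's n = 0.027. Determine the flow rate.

For a triangular section with side slope z = 1: A = zy² = 1×0.348² = 0.1211 m²; P = 2y√(1+z²) = 2×0.348×1.414 = 0.9843 m.
Hydraulic radius R = A/P = 0.1211/0.9843 = 0.123 m.
Manning's equation: Q = (1/n) A R^(2/3) S^(1/2) = (1/0.027) × 0.1211 × 0.123^(2/3) × 0.0004399^(1/2) = 0.0233 m³/s.

Q = 0.0233 m³/s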